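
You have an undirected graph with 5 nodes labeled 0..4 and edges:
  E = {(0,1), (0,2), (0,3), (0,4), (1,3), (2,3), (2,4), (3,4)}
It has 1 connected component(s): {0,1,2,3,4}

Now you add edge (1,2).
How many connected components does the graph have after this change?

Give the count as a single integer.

Answer: 1

Derivation:
Initial component count: 1
Add (1,2): endpoints already in same component. Count unchanged: 1.
New component count: 1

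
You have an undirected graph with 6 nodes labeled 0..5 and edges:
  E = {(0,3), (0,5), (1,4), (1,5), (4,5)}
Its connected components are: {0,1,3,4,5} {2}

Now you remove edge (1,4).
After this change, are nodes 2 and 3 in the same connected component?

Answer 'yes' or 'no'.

Answer: no

Derivation:
Initial components: {0,1,3,4,5} {2}
Removing edge (1,4): not a bridge — component count unchanged at 2.
New components: {0,1,3,4,5} {2}
Are 2 and 3 in the same component? no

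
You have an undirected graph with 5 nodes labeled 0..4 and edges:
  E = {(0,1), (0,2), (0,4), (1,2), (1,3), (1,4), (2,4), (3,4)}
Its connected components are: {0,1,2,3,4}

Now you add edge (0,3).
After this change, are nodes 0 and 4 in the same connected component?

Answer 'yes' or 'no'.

Initial components: {0,1,2,3,4}
Adding edge (0,3): both already in same component {0,1,2,3,4}. No change.
New components: {0,1,2,3,4}
Are 0 and 4 in the same component? yes

Answer: yes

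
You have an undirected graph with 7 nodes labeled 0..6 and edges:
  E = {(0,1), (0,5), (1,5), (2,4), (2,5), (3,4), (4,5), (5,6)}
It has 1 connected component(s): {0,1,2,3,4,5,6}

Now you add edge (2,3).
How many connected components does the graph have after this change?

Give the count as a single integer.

Initial component count: 1
Add (2,3): endpoints already in same component. Count unchanged: 1.
New component count: 1

Answer: 1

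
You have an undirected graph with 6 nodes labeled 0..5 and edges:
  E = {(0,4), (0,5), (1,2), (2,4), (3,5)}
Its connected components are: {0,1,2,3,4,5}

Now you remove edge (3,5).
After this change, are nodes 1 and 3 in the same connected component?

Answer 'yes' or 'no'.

Answer: no

Derivation:
Initial components: {0,1,2,3,4,5}
Removing edge (3,5): it was a bridge — component count 1 -> 2.
New components: {0,1,2,4,5} {3}
Are 1 and 3 in the same component? no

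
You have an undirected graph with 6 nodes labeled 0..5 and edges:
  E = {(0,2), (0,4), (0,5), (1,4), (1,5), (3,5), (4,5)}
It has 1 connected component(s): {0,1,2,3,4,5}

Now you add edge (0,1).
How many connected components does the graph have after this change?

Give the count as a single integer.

Initial component count: 1
Add (0,1): endpoints already in same component. Count unchanged: 1.
New component count: 1

Answer: 1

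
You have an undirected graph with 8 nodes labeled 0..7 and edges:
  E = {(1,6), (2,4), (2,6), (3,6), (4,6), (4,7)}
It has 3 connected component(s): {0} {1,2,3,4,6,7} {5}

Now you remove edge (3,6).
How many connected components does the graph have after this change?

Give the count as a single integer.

Answer: 4

Derivation:
Initial component count: 3
Remove (3,6): it was a bridge. Count increases: 3 -> 4.
  After removal, components: {0} {1,2,4,6,7} {3} {5}
New component count: 4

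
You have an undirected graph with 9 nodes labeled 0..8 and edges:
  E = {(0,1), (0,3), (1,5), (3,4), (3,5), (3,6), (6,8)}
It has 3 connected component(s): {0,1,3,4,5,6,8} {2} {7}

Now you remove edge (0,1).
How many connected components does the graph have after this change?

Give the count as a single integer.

Initial component count: 3
Remove (0,1): not a bridge. Count unchanged: 3.
  After removal, components: {0,1,3,4,5,6,8} {2} {7}
New component count: 3

Answer: 3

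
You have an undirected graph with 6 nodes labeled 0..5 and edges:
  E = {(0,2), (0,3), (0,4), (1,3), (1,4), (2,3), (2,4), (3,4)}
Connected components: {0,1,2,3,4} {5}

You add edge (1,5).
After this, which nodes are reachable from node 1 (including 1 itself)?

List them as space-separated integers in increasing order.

Before: nodes reachable from 1: {0,1,2,3,4}
Adding (1,5): merges 1's component with another. Reachability grows.
After: nodes reachable from 1: {0,1,2,3,4,5}

Answer: 0 1 2 3 4 5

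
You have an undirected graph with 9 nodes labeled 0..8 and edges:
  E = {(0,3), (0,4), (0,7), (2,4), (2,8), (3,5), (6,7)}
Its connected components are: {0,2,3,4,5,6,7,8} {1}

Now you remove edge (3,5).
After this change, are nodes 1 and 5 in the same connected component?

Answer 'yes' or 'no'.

Initial components: {0,2,3,4,5,6,7,8} {1}
Removing edge (3,5): it was a bridge — component count 2 -> 3.
New components: {0,2,3,4,6,7,8} {1} {5}
Are 1 and 5 in the same component? no

Answer: no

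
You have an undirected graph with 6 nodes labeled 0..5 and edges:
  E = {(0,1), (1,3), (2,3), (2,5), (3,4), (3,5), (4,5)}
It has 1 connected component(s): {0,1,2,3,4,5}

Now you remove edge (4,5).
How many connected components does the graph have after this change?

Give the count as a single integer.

Answer: 1

Derivation:
Initial component count: 1
Remove (4,5): not a bridge. Count unchanged: 1.
  After removal, components: {0,1,2,3,4,5}
New component count: 1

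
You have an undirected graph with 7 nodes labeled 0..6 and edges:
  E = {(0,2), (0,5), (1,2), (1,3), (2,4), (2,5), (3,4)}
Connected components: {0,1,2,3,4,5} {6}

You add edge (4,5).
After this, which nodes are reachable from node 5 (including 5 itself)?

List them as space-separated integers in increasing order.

Before: nodes reachable from 5: {0,1,2,3,4,5}
Adding (4,5): both endpoints already in same component. Reachability from 5 unchanged.
After: nodes reachable from 5: {0,1,2,3,4,5}

Answer: 0 1 2 3 4 5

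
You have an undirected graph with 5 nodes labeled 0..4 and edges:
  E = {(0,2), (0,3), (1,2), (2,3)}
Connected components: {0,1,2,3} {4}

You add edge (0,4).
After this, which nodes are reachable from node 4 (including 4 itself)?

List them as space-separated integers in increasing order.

Before: nodes reachable from 4: {4}
Adding (0,4): merges 4's component with another. Reachability grows.
After: nodes reachable from 4: {0,1,2,3,4}

Answer: 0 1 2 3 4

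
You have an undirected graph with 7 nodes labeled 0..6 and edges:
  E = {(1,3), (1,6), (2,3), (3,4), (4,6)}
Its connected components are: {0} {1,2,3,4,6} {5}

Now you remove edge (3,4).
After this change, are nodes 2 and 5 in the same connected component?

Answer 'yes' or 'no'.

Answer: no

Derivation:
Initial components: {0} {1,2,3,4,6} {5}
Removing edge (3,4): not a bridge — component count unchanged at 3.
New components: {0} {1,2,3,4,6} {5}
Are 2 and 5 in the same component? no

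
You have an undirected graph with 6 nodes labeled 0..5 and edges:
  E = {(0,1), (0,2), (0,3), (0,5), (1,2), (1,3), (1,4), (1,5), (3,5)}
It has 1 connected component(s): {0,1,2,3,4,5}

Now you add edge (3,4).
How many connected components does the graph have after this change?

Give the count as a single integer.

Initial component count: 1
Add (3,4): endpoints already in same component. Count unchanged: 1.
New component count: 1

Answer: 1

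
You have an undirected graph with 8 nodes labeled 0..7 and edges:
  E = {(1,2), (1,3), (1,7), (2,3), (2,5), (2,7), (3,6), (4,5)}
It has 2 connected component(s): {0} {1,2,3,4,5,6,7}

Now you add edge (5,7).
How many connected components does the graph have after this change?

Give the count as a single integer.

Initial component count: 2
Add (5,7): endpoints already in same component. Count unchanged: 2.
New component count: 2

Answer: 2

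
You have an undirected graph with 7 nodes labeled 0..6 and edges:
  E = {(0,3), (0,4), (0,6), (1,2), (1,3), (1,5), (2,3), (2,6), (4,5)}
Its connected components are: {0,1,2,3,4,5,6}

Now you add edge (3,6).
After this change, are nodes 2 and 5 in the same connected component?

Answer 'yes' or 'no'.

Initial components: {0,1,2,3,4,5,6}
Adding edge (3,6): both already in same component {0,1,2,3,4,5,6}. No change.
New components: {0,1,2,3,4,5,6}
Are 2 and 5 in the same component? yes

Answer: yes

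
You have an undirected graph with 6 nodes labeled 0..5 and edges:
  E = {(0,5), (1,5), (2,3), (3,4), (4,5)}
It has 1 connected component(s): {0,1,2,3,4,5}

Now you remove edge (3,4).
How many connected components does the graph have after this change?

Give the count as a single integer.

Answer: 2

Derivation:
Initial component count: 1
Remove (3,4): it was a bridge. Count increases: 1 -> 2.
  After removal, components: {0,1,4,5} {2,3}
New component count: 2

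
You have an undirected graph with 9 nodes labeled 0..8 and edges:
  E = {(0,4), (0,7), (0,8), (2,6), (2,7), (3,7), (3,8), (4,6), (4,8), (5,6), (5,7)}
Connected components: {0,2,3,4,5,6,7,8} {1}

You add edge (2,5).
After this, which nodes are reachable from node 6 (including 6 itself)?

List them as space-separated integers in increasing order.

Before: nodes reachable from 6: {0,2,3,4,5,6,7,8}
Adding (2,5): both endpoints already in same component. Reachability from 6 unchanged.
After: nodes reachable from 6: {0,2,3,4,5,6,7,8}

Answer: 0 2 3 4 5 6 7 8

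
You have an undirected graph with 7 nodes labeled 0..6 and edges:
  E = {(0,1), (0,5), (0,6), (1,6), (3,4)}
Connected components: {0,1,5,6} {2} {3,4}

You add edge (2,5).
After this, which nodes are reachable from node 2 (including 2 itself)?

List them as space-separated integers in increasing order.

Answer: 0 1 2 5 6

Derivation:
Before: nodes reachable from 2: {2}
Adding (2,5): merges 2's component with another. Reachability grows.
After: nodes reachable from 2: {0,1,2,5,6}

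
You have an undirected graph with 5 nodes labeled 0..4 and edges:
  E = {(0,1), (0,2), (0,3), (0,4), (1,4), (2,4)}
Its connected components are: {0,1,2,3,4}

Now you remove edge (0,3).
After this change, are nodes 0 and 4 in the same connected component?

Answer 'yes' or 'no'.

Initial components: {0,1,2,3,4}
Removing edge (0,3): it was a bridge — component count 1 -> 2.
New components: {0,1,2,4} {3}
Are 0 and 4 in the same component? yes

Answer: yes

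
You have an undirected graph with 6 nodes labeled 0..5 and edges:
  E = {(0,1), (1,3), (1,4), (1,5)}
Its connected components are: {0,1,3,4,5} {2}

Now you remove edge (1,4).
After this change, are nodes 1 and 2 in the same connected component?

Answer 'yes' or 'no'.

Answer: no

Derivation:
Initial components: {0,1,3,4,5} {2}
Removing edge (1,4): it was a bridge — component count 2 -> 3.
New components: {0,1,3,5} {2} {4}
Are 1 and 2 in the same component? no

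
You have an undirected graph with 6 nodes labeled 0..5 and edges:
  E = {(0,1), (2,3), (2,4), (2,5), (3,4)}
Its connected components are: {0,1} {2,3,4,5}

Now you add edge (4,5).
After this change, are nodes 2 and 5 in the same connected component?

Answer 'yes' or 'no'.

Initial components: {0,1} {2,3,4,5}
Adding edge (4,5): both already in same component {2,3,4,5}. No change.
New components: {0,1} {2,3,4,5}
Are 2 and 5 in the same component? yes

Answer: yes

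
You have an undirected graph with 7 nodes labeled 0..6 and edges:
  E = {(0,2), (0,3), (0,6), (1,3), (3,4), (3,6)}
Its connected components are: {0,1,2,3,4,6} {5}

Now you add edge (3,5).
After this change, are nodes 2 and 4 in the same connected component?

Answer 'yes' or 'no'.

Initial components: {0,1,2,3,4,6} {5}
Adding edge (3,5): merges {0,1,2,3,4,6} and {5}.
New components: {0,1,2,3,4,5,6}
Are 2 and 4 in the same component? yes

Answer: yes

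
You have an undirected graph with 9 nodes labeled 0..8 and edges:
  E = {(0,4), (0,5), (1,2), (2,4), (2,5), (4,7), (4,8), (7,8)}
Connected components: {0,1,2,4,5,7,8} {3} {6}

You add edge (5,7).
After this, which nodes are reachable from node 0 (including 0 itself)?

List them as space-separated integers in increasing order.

Answer: 0 1 2 4 5 7 8

Derivation:
Before: nodes reachable from 0: {0,1,2,4,5,7,8}
Adding (5,7): both endpoints already in same component. Reachability from 0 unchanged.
After: nodes reachable from 0: {0,1,2,4,5,7,8}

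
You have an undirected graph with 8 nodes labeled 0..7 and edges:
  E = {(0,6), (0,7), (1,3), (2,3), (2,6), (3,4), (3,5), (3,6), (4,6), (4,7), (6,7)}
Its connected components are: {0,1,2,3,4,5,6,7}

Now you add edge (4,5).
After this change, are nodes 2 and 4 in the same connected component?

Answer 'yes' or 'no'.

Initial components: {0,1,2,3,4,5,6,7}
Adding edge (4,5): both already in same component {0,1,2,3,4,5,6,7}. No change.
New components: {0,1,2,3,4,5,6,7}
Are 2 and 4 in the same component? yes

Answer: yes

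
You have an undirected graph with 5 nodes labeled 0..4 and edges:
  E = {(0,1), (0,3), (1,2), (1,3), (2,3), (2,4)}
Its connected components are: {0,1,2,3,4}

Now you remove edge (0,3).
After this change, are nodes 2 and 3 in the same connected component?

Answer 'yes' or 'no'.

Initial components: {0,1,2,3,4}
Removing edge (0,3): not a bridge — component count unchanged at 1.
New components: {0,1,2,3,4}
Are 2 and 3 in the same component? yes

Answer: yes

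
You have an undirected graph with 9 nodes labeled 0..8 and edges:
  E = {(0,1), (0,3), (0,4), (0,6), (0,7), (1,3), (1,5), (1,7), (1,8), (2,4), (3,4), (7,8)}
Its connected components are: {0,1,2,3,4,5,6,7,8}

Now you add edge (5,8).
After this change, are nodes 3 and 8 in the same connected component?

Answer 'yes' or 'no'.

Initial components: {0,1,2,3,4,5,6,7,8}
Adding edge (5,8): both already in same component {0,1,2,3,4,5,6,7,8}. No change.
New components: {0,1,2,3,4,5,6,7,8}
Are 3 and 8 in the same component? yes

Answer: yes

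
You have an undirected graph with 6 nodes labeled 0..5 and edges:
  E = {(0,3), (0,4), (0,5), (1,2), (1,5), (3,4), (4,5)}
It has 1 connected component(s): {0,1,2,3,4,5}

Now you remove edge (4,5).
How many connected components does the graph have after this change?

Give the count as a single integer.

Answer: 1

Derivation:
Initial component count: 1
Remove (4,5): not a bridge. Count unchanged: 1.
  After removal, components: {0,1,2,3,4,5}
New component count: 1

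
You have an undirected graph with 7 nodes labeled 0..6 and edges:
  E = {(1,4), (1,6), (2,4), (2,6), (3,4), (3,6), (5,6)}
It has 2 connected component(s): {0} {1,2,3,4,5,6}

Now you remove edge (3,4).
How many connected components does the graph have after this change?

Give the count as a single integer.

Answer: 2

Derivation:
Initial component count: 2
Remove (3,4): not a bridge. Count unchanged: 2.
  After removal, components: {0} {1,2,3,4,5,6}
New component count: 2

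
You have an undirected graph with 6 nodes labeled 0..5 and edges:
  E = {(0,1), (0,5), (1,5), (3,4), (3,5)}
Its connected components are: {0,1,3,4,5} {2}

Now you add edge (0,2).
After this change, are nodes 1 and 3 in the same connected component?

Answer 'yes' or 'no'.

Answer: yes

Derivation:
Initial components: {0,1,3,4,5} {2}
Adding edge (0,2): merges {0,1,3,4,5} and {2}.
New components: {0,1,2,3,4,5}
Are 1 and 3 in the same component? yes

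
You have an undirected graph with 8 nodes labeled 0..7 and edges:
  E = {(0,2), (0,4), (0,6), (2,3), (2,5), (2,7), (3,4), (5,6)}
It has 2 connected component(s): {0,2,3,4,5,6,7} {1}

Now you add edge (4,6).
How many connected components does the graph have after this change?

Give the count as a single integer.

Answer: 2

Derivation:
Initial component count: 2
Add (4,6): endpoints already in same component. Count unchanged: 2.
New component count: 2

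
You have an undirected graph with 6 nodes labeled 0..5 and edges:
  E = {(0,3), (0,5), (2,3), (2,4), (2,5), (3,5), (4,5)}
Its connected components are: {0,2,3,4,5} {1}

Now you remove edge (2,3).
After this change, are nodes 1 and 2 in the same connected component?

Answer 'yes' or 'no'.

Answer: no

Derivation:
Initial components: {0,2,3,4,5} {1}
Removing edge (2,3): not a bridge — component count unchanged at 2.
New components: {0,2,3,4,5} {1}
Are 1 and 2 in the same component? no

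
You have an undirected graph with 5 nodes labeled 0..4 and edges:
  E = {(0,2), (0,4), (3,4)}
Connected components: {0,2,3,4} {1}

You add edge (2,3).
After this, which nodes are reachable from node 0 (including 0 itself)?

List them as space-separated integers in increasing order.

Before: nodes reachable from 0: {0,2,3,4}
Adding (2,3): both endpoints already in same component. Reachability from 0 unchanged.
After: nodes reachable from 0: {0,2,3,4}

Answer: 0 2 3 4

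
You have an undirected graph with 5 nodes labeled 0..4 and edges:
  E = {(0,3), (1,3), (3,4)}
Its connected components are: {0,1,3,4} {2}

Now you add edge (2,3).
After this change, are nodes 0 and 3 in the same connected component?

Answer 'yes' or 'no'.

Initial components: {0,1,3,4} {2}
Adding edge (2,3): merges {2} and {0,1,3,4}.
New components: {0,1,2,3,4}
Are 0 and 3 in the same component? yes

Answer: yes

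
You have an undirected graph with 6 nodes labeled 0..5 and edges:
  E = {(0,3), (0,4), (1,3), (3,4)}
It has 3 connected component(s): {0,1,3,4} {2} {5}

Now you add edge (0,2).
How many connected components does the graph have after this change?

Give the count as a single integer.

Answer: 2

Derivation:
Initial component count: 3
Add (0,2): merges two components. Count decreases: 3 -> 2.
New component count: 2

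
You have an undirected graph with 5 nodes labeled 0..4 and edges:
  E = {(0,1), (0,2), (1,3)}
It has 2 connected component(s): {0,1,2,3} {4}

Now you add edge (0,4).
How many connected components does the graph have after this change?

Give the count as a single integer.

Answer: 1

Derivation:
Initial component count: 2
Add (0,4): merges two components. Count decreases: 2 -> 1.
New component count: 1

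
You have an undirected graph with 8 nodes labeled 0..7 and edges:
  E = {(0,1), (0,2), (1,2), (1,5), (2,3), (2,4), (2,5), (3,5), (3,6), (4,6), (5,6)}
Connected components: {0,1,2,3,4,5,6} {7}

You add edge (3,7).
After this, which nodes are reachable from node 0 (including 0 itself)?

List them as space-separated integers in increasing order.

Answer: 0 1 2 3 4 5 6 7

Derivation:
Before: nodes reachable from 0: {0,1,2,3,4,5,6}
Adding (3,7): merges 0's component with another. Reachability grows.
After: nodes reachable from 0: {0,1,2,3,4,5,6,7}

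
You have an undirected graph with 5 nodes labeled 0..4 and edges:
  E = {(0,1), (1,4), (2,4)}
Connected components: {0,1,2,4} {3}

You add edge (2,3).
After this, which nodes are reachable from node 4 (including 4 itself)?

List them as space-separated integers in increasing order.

Before: nodes reachable from 4: {0,1,2,4}
Adding (2,3): merges 4's component with another. Reachability grows.
After: nodes reachable from 4: {0,1,2,3,4}

Answer: 0 1 2 3 4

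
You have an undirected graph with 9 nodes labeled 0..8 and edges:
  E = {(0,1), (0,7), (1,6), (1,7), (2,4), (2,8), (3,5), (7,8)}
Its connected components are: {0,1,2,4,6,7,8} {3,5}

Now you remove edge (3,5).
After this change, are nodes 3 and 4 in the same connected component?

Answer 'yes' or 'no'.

Answer: no

Derivation:
Initial components: {0,1,2,4,6,7,8} {3,5}
Removing edge (3,5): it was a bridge — component count 2 -> 3.
New components: {0,1,2,4,6,7,8} {3} {5}
Are 3 and 4 in the same component? no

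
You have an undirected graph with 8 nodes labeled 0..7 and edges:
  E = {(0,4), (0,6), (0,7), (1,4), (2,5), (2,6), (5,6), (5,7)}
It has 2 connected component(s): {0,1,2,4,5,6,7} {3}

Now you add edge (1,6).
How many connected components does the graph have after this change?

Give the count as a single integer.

Initial component count: 2
Add (1,6): endpoints already in same component. Count unchanged: 2.
New component count: 2

Answer: 2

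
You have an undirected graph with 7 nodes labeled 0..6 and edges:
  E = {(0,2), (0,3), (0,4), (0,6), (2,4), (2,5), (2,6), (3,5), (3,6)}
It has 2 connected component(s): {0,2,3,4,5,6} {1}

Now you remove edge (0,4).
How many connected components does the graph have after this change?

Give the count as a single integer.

Answer: 2

Derivation:
Initial component count: 2
Remove (0,4): not a bridge. Count unchanged: 2.
  After removal, components: {0,2,3,4,5,6} {1}
New component count: 2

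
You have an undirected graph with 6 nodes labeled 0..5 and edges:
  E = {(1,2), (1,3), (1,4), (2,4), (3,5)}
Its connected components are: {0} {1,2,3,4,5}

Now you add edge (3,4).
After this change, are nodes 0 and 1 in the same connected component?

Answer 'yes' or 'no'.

Answer: no

Derivation:
Initial components: {0} {1,2,3,4,5}
Adding edge (3,4): both already in same component {1,2,3,4,5}. No change.
New components: {0} {1,2,3,4,5}
Are 0 and 1 in the same component? no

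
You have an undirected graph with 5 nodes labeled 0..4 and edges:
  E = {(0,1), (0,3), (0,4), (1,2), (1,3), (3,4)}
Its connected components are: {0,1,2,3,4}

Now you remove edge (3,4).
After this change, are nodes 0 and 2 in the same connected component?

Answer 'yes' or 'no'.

Answer: yes

Derivation:
Initial components: {0,1,2,3,4}
Removing edge (3,4): not a bridge — component count unchanged at 1.
New components: {0,1,2,3,4}
Are 0 and 2 in the same component? yes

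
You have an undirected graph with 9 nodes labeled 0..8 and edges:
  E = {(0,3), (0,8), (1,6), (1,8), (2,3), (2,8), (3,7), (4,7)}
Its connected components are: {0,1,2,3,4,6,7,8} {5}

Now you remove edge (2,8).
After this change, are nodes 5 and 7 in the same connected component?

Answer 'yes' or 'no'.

Answer: no

Derivation:
Initial components: {0,1,2,3,4,6,7,8} {5}
Removing edge (2,8): not a bridge — component count unchanged at 2.
New components: {0,1,2,3,4,6,7,8} {5}
Are 5 and 7 in the same component? no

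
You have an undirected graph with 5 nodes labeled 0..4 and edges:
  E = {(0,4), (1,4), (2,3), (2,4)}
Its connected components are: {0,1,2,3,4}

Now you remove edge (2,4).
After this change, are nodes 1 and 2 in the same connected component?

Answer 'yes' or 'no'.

Answer: no

Derivation:
Initial components: {0,1,2,3,4}
Removing edge (2,4): it was a bridge — component count 1 -> 2.
New components: {0,1,4} {2,3}
Are 1 and 2 in the same component? no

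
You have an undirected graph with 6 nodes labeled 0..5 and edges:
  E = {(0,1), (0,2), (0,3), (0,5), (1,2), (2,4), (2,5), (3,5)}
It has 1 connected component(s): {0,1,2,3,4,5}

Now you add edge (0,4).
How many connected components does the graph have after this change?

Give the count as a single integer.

Answer: 1

Derivation:
Initial component count: 1
Add (0,4): endpoints already in same component. Count unchanged: 1.
New component count: 1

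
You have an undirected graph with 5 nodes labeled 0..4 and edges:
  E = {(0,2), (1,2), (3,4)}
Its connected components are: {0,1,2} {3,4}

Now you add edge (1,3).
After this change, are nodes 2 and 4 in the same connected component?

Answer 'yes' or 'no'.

Initial components: {0,1,2} {3,4}
Adding edge (1,3): merges {0,1,2} and {3,4}.
New components: {0,1,2,3,4}
Are 2 and 4 in the same component? yes

Answer: yes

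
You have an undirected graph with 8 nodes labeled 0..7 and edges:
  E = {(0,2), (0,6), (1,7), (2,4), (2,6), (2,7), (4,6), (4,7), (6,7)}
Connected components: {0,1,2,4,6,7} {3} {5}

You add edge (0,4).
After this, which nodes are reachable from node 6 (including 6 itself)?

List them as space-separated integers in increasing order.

Before: nodes reachable from 6: {0,1,2,4,6,7}
Adding (0,4): both endpoints already in same component. Reachability from 6 unchanged.
After: nodes reachable from 6: {0,1,2,4,6,7}

Answer: 0 1 2 4 6 7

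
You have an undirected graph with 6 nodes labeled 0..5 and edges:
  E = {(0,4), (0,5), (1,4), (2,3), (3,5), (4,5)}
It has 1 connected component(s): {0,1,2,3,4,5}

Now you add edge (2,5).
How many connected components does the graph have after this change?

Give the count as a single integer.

Initial component count: 1
Add (2,5): endpoints already in same component. Count unchanged: 1.
New component count: 1

Answer: 1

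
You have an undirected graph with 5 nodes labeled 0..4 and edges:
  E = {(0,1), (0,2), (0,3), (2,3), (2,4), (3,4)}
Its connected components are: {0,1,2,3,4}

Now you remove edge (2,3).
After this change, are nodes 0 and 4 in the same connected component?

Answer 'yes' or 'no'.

Answer: yes

Derivation:
Initial components: {0,1,2,3,4}
Removing edge (2,3): not a bridge — component count unchanged at 1.
New components: {0,1,2,3,4}
Are 0 and 4 in the same component? yes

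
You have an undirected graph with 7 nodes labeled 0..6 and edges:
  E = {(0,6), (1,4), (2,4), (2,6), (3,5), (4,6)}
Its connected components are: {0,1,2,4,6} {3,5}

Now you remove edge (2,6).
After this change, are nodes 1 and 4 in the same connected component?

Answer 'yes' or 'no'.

Answer: yes

Derivation:
Initial components: {0,1,2,4,6} {3,5}
Removing edge (2,6): not a bridge — component count unchanged at 2.
New components: {0,1,2,4,6} {3,5}
Are 1 and 4 in the same component? yes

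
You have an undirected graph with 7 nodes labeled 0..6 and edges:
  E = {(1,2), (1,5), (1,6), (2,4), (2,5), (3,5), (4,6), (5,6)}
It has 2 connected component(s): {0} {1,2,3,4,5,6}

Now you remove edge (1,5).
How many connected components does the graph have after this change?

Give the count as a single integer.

Answer: 2

Derivation:
Initial component count: 2
Remove (1,5): not a bridge. Count unchanged: 2.
  After removal, components: {0} {1,2,3,4,5,6}
New component count: 2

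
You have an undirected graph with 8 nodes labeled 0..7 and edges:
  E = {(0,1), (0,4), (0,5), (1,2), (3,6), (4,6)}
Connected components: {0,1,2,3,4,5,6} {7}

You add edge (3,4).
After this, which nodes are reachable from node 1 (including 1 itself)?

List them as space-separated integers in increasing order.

Answer: 0 1 2 3 4 5 6

Derivation:
Before: nodes reachable from 1: {0,1,2,3,4,5,6}
Adding (3,4): both endpoints already in same component. Reachability from 1 unchanged.
After: nodes reachable from 1: {0,1,2,3,4,5,6}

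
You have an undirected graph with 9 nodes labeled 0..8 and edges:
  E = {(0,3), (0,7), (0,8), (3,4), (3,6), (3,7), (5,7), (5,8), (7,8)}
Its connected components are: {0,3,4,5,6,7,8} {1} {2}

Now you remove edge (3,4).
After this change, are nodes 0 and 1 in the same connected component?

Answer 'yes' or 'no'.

Initial components: {0,3,4,5,6,7,8} {1} {2}
Removing edge (3,4): it was a bridge — component count 3 -> 4.
New components: {0,3,5,6,7,8} {1} {2} {4}
Are 0 and 1 in the same component? no

Answer: no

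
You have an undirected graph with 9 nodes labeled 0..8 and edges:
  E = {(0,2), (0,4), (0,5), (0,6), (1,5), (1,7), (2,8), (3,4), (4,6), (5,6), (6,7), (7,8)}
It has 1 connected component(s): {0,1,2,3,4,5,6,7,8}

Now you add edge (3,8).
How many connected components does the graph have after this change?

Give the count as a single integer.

Initial component count: 1
Add (3,8): endpoints already in same component. Count unchanged: 1.
New component count: 1

Answer: 1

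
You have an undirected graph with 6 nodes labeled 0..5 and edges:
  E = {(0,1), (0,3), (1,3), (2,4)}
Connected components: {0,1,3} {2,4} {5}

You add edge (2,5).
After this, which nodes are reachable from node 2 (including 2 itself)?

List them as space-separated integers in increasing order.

Answer: 2 4 5

Derivation:
Before: nodes reachable from 2: {2,4}
Adding (2,5): merges 2's component with another. Reachability grows.
After: nodes reachable from 2: {2,4,5}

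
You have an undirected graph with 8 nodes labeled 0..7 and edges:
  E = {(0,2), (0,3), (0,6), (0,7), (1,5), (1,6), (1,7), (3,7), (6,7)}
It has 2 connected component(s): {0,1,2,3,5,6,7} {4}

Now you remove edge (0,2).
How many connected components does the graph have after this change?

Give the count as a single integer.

Answer: 3

Derivation:
Initial component count: 2
Remove (0,2): it was a bridge. Count increases: 2 -> 3.
  After removal, components: {0,1,3,5,6,7} {2} {4}
New component count: 3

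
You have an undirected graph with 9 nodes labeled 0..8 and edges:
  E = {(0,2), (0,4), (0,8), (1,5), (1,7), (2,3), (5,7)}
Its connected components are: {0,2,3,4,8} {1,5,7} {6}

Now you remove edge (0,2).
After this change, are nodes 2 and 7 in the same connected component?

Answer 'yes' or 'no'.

Initial components: {0,2,3,4,8} {1,5,7} {6}
Removing edge (0,2): it was a bridge — component count 3 -> 4.
New components: {0,4,8} {1,5,7} {2,3} {6}
Are 2 and 7 in the same component? no

Answer: no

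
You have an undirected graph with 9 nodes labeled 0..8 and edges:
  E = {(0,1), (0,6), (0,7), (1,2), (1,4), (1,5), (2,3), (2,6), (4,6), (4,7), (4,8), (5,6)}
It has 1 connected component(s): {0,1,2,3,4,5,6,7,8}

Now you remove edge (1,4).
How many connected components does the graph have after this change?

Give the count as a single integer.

Initial component count: 1
Remove (1,4): not a bridge. Count unchanged: 1.
  After removal, components: {0,1,2,3,4,5,6,7,8}
New component count: 1

Answer: 1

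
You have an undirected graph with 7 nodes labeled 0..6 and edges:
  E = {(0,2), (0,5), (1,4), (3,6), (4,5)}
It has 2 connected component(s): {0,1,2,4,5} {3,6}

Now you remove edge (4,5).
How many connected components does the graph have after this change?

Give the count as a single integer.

Initial component count: 2
Remove (4,5): it was a bridge. Count increases: 2 -> 3.
  After removal, components: {0,2,5} {1,4} {3,6}
New component count: 3

Answer: 3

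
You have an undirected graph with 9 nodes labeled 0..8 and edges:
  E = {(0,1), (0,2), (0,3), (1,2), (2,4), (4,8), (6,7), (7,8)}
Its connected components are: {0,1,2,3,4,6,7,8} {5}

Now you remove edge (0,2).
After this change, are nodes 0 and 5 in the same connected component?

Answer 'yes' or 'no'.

Initial components: {0,1,2,3,4,6,7,8} {5}
Removing edge (0,2): not a bridge — component count unchanged at 2.
New components: {0,1,2,3,4,6,7,8} {5}
Are 0 and 5 in the same component? no

Answer: no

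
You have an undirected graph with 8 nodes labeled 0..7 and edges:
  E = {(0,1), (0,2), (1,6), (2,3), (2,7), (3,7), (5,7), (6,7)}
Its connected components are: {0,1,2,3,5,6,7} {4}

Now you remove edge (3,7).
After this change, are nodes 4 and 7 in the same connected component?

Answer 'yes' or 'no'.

Answer: no

Derivation:
Initial components: {0,1,2,3,5,6,7} {4}
Removing edge (3,7): not a bridge — component count unchanged at 2.
New components: {0,1,2,3,5,6,7} {4}
Are 4 and 7 in the same component? no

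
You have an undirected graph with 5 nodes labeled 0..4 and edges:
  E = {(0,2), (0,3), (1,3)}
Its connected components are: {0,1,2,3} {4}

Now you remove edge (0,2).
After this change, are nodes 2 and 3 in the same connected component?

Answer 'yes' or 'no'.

Initial components: {0,1,2,3} {4}
Removing edge (0,2): it was a bridge — component count 2 -> 3.
New components: {0,1,3} {2} {4}
Are 2 and 3 in the same component? no

Answer: no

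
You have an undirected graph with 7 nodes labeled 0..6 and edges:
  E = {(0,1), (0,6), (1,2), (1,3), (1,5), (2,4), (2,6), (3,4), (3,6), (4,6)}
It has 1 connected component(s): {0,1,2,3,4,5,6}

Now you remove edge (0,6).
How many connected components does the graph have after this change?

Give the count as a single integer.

Initial component count: 1
Remove (0,6): not a bridge. Count unchanged: 1.
  After removal, components: {0,1,2,3,4,5,6}
New component count: 1

Answer: 1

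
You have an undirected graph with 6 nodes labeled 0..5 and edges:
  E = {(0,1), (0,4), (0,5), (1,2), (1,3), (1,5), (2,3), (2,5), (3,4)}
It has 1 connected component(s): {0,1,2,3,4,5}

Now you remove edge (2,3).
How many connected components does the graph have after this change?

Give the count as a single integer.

Answer: 1

Derivation:
Initial component count: 1
Remove (2,3): not a bridge. Count unchanged: 1.
  After removal, components: {0,1,2,3,4,5}
New component count: 1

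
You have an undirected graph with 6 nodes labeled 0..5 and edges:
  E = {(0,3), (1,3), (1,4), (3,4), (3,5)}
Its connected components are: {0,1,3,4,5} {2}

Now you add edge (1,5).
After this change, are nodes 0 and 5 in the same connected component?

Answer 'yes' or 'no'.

Initial components: {0,1,3,4,5} {2}
Adding edge (1,5): both already in same component {0,1,3,4,5}. No change.
New components: {0,1,3,4,5} {2}
Are 0 and 5 in the same component? yes

Answer: yes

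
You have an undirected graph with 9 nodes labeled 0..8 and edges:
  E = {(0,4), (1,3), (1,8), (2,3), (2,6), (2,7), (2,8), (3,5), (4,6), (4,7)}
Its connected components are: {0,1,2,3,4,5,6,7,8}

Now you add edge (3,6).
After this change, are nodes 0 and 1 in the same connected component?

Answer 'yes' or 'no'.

Answer: yes

Derivation:
Initial components: {0,1,2,3,4,5,6,7,8}
Adding edge (3,6): both already in same component {0,1,2,3,4,5,6,7,8}. No change.
New components: {0,1,2,3,4,5,6,7,8}
Are 0 and 1 in the same component? yes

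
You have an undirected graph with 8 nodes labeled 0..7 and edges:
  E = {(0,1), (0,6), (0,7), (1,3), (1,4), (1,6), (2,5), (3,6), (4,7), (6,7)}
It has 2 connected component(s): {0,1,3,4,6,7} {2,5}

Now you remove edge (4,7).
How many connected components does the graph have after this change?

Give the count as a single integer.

Initial component count: 2
Remove (4,7): not a bridge. Count unchanged: 2.
  After removal, components: {0,1,3,4,6,7} {2,5}
New component count: 2

Answer: 2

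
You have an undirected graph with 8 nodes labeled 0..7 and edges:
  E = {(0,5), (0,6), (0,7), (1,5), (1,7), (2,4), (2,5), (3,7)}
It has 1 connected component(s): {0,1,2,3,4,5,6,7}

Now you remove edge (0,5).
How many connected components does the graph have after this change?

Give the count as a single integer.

Answer: 1

Derivation:
Initial component count: 1
Remove (0,5): not a bridge. Count unchanged: 1.
  After removal, components: {0,1,2,3,4,5,6,7}
New component count: 1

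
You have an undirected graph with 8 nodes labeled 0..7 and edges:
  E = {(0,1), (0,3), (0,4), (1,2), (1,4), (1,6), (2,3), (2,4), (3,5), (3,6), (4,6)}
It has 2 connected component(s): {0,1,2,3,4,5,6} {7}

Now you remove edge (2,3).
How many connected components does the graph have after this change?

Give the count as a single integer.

Initial component count: 2
Remove (2,3): not a bridge. Count unchanged: 2.
  After removal, components: {0,1,2,3,4,5,6} {7}
New component count: 2

Answer: 2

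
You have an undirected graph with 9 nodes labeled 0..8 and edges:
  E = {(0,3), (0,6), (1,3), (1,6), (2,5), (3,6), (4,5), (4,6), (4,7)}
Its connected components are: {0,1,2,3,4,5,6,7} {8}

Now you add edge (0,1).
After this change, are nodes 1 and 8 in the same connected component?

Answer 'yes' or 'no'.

Answer: no

Derivation:
Initial components: {0,1,2,3,4,5,6,7} {8}
Adding edge (0,1): both already in same component {0,1,2,3,4,5,6,7}. No change.
New components: {0,1,2,3,4,5,6,7} {8}
Are 1 and 8 in the same component? no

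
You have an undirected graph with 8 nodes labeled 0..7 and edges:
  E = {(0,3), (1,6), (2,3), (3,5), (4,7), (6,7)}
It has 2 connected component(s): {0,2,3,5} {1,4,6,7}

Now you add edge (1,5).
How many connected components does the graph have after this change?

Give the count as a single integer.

Initial component count: 2
Add (1,5): merges two components. Count decreases: 2 -> 1.
New component count: 1

Answer: 1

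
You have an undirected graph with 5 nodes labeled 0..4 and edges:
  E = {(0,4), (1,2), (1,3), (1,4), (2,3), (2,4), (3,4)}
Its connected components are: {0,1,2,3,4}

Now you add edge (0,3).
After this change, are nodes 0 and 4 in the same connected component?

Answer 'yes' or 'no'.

Initial components: {0,1,2,3,4}
Adding edge (0,3): both already in same component {0,1,2,3,4}. No change.
New components: {0,1,2,3,4}
Are 0 and 4 in the same component? yes

Answer: yes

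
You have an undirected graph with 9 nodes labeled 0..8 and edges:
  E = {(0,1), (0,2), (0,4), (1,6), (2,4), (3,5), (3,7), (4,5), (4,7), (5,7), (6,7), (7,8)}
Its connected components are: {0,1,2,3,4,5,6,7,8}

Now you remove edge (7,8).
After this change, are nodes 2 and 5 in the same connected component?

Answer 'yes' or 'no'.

Answer: yes

Derivation:
Initial components: {0,1,2,3,4,5,6,7,8}
Removing edge (7,8): it was a bridge — component count 1 -> 2.
New components: {0,1,2,3,4,5,6,7} {8}
Are 2 and 5 in the same component? yes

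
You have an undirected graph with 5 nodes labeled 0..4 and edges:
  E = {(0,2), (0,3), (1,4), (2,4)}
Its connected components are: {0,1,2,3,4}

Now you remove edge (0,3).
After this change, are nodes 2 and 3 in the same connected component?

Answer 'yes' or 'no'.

Initial components: {0,1,2,3,4}
Removing edge (0,3): it was a bridge — component count 1 -> 2.
New components: {0,1,2,4} {3}
Are 2 and 3 in the same component? no

Answer: no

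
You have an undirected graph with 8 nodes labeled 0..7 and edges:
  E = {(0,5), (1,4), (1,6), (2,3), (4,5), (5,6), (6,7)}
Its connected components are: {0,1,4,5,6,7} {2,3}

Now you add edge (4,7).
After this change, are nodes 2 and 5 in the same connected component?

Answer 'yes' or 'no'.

Answer: no

Derivation:
Initial components: {0,1,4,5,6,7} {2,3}
Adding edge (4,7): both already in same component {0,1,4,5,6,7}. No change.
New components: {0,1,4,5,6,7} {2,3}
Are 2 and 5 in the same component? no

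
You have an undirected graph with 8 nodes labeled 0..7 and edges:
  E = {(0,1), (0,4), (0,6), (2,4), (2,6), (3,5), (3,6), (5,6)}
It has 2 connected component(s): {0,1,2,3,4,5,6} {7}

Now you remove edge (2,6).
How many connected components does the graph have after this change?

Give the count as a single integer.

Answer: 2

Derivation:
Initial component count: 2
Remove (2,6): not a bridge. Count unchanged: 2.
  After removal, components: {0,1,2,3,4,5,6} {7}
New component count: 2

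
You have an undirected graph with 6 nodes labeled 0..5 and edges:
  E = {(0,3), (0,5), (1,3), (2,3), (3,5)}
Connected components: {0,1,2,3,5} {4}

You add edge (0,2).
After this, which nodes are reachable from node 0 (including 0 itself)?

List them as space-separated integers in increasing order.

Answer: 0 1 2 3 5

Derivation:
Before: nodes reachable from 0: {0,1,2,3,5}
Adding (0,2): both endpoints already in same component. Reachability from 0 unchanged.
After: nodes reachable from 0: {0,1,2,3,5}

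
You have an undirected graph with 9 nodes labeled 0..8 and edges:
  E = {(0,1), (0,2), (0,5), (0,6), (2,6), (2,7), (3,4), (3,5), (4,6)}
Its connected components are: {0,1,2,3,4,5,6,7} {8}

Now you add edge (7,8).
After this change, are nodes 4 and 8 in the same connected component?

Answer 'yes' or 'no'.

Initial components: {0,1,2,3,4,5,6,7} {8}
Adding edge (7,8): merges {0,1,2,3,4,5,6,7} and {8}.
New components: {0,1,2,3,4,5,6,7,8}
Are 4 and 8 in the same component? yes

Answer: yes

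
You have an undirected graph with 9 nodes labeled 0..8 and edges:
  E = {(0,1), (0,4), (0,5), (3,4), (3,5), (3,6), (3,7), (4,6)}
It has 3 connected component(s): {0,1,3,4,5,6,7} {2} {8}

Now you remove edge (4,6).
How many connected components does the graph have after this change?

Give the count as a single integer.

Answer: 3

Derivation:
Initial component count: 3
Remove (4,6): not a bridge. Count unchanged: 3.
  After removal, components: {0,1,3,4,5,6,7} {2} {8}
New component count: 3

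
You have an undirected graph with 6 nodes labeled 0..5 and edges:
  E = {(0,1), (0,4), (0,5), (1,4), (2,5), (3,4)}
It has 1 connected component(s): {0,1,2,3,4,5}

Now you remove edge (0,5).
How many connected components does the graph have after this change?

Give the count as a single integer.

Initial component count: 1
Remove (0,5): it was a bridge. Count increases: 1 -> 2.
  After removal, components: {0,1,3,4} {2,5}
New component count: 2

Answer: 2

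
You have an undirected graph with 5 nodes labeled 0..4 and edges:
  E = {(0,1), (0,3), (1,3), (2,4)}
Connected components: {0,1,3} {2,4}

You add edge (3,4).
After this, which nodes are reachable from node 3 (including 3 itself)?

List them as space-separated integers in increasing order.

Before: nodes reachable from 3: {0,1,3}
Adding (3,4): merges 3's component with another. Reachability grows.
After: nodes reachable from 3: {0,1,2,3,4}

Answer: 0 1 2 3 4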